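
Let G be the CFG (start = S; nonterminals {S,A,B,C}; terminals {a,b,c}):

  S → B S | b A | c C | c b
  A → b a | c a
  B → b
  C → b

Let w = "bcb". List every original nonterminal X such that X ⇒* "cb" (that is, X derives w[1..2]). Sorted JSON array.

CNF form of G:
  S -> B S | T0 A | T2 C | T2 T0
  A -> T0 T1 | T2 T1
  B -> b
  C -> b
  T0 -> b
  T1 -> a
  T2 -> c

Fill CYK table bottom-up, restricted to cells inside w[1..2]:
  cell(1,1) c: {T2}  orig:{}
  cell(2,2) b: {B,C,T0}  orig:{B,C}
  cell(1,2) cb: {S}

Original NTs in T[1,2] deriving "cb": ["S"]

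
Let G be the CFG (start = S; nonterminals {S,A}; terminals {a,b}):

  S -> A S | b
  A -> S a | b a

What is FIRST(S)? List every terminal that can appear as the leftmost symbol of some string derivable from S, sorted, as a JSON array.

FIRST sets, iterate to fixpoint:
[1]
  A via A→b a: +{b}
  S via S→A S: +{b}
  S: {b}  A: {b}
[2] (stable)
  S: {b}  A: {b}

FIRST(S) = ["b"]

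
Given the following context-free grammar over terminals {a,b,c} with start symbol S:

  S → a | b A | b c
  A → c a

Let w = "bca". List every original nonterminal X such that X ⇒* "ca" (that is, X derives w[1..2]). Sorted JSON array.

Convert to CNF:
  S -> T2 A | T2 T0 | a
  A -> T0 T1
  T0 -> c
  T1 -> a
  T2 -> b

CYK table (by increasing span), restricted to cells inside w[1..2]:
  cell(1,1) c: {T0}  orig:{}
  cell(2,2) a: {S,T1}  orig:{S}
  cell(1,2) ca: {A}

Original NTs in T[1,2] deriving "ca": ["A"]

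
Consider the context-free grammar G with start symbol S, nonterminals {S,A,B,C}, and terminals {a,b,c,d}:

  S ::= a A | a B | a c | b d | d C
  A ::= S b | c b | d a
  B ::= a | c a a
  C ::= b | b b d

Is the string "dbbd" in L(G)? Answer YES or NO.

CNF form of G:
  S -> T0 T2 | T2 C | T3 A | T3 B | T3 T1
  A -> S T0 | T1 T0 | T2 T3
  B -> T1 X4 | a
  C -> T0 X5 | b
  T0 -> b
  T1 -> c
  T2 -> d
  T3 -> a
  X4 -> T3 T3
  X5 -> T0 T2

Fill CYK table bottom-up:
  [0..0]={T2}  "d"  orig:{}
  [1..1]={C,T0}  "b"  orig:{C}
  [2..2]={C,T0}  "b"  orig:{C}
  [3..3]={T2}  "d"  orig:{}
  [0..1]={S}  "db"
  [1..2]=∅  "bb"
  [2..3]={S,X5}  "bd"  orig:{S}
  [0..2]={A}  "dbb"
  [1..3]={C}  "bbd"
  [0..3]={S}  "dbbd"

S ∈ T[0,3] ⇒ YES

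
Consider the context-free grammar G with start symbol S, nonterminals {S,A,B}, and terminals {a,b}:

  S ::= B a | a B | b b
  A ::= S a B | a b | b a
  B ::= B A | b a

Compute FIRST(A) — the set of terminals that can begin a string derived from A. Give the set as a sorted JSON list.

FIRST sets, iterate to fixpoint:
[1]
  A via A→a b: +{a}
  A via A→b a: +{b}
  B via B→b a: +{b}
  S via S→B a: +{b}
  S via S→a B: +{a}
  S: {a,b}  A: {a,b}  B: {b}
[2] — fixpoint
  S: {a,b}  A: {a,b}  B: {b}

FIRST(A) = ["a", "b"]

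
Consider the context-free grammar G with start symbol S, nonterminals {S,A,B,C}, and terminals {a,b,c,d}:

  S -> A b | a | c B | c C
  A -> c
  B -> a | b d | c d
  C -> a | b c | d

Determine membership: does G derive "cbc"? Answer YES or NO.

CNF form of G:
  S -> A T0 | T2 B | T2 C | a
  A -> c
  B -> T0 T1 | T2 T1 | a
  C -> T0 T2 | a | d
  T0 -> b
  T1 -> d
  T2 -> c

CYK fill:
  [0..0]={A,T2}  "c"  orig:{A}
  [1..1]={T0}  "b"  orig:{}
  [2..2]={A,T2}  "c"  orig:{A}
  [0..1]={S}  "cb"
  [1..2]={C}  "bc"
  [0..2]={S}  "cbc"

S ∈ T[0,2] ⇒ YES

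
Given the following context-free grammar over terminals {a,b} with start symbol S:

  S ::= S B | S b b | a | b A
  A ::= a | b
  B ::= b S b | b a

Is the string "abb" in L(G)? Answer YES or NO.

Convert to CNF:
  S -> S B | S X3 | T0 A | a
  A -> a | b
  B -> T0 T1 | T0 X2
  T0 -> b
  T1 -> a
  X2 -> S T0
  X3 -> T0 T0

CYK fill:
  [0..0]={A,S,T1}  "a"  orig:{A,S}
  [1..1]={A,T0}  "b"  orig:{A}
  [2..2]={A,T0}  "b"  orig:{A}
  [0..1]={X2}  "ab"  orig:{}
  [1..2]={S,X3}  "bb"  orig:{S}
  [0..2]={S}  "abb"

S ∈ T[0,2] ⇒ YES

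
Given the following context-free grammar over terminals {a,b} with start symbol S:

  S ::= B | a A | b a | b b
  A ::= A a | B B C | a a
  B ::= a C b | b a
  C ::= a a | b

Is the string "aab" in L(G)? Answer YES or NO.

Convert to CNF:
  S -> T0 A | T0 X4 | T1 T0 | T1 T1
  A -> A T0 | B X2 | T0 T0
  B -> T0 X3 | T1 T0
  C -> T0 T0 | b
  T0 -> a
  T1 -> b
  X2 -> B C
  X3 -> C T1
  X4 -> C T1

Fill CYK table bottom-up:
  T[0,0] 'a' = {T0}  orig:{}
  T[1,1] 'a' = {T0}  orig:{}
  T[2,2] 'b' = {C,T1}  orig:{C}
  T[0,1] 'aa' = {A,C}
  T[1,2] 'ab' = ∅
  T[0,2] 'aab' = {X3,X4}  orig:{}

S ∉ T[0,2] ⇒ NO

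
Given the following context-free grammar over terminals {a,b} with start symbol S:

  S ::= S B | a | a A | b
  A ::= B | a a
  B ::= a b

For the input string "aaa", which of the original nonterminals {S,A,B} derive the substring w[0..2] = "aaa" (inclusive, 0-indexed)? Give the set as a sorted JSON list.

CNF form of G:
  S -> S B | T0 A | a | b
  A -> T0 T0 | T0 T1
  B -> T0 T1
  T0 -> a
  T1 -> b

Fill CYK table bottom-up (cells [i..j] with 0 ≤ i ≤ j ≤ 2 only):
  cell(0,0) a: {S,T0}  orig:{S}
  cell(1,1) a: {S,T0}  orig:{S}
  cell(2,2) a: {S,T0}  orig:{S}
  cell(0,1) aa: {A}
  cell(1,2) aa: {A}
  cell(0,2) aaa: {S}

Original NTs in T[0,2] deriving "aaa": ["S"]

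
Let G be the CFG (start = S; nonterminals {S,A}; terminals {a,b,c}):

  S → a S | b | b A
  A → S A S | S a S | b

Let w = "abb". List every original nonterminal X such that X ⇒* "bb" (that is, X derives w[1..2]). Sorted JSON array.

CNF form of G:
  S -> T0 S | T1 A | b
  A -> S X2 | S X3 | b
  T0 -> a
  T1 -> b
  X2 -> A S
  X3 -> T0 S

Fill CYK table bottom-up (cells [i..j] with 1 ≤ i ≤ j ≤ 2 only):
  T[1,1] 'b' = {A,S,T1}  orig:{A,S}
  T[2,2] 'b' = {A,S,T1}  orig:{A,S}
  T[1,2] 'bb' = {S,X2}  orig:{S}

Original NTs in T[1,2] deriving "bb": ["S"]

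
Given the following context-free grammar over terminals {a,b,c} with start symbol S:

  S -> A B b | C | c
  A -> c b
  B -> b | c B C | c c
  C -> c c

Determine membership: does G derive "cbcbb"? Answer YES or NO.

Convert to CNF:
  S -> A X3 | T0 T0 | c
  A -> T0 T1
  B -> T0 T0 | T0 X2 | b
  C -> T0 T0
  T0 -> c
  T1 -> b
  X2 -> B C
  X3 -> B T1

CYK fill:
  T[0,0] 'c' = {S,T0}  orig:{S}
  T[1,1] 'b' = {B,T1}  orig:{B}
  T[2,2] 'c' = {S,T0}  orig:{S}
  T[3,3] 'b' = {B,T1}  orig:{B}
  T[4,4] 'b' = {B,T1}  orig:{B}
  T[0,1] 'cb' = {A}
  T[1,2] 'bc' = ∅
  T[2,3] 'cb' = {A}
  T[3,4] 'bb' = {X3}  orig:{}
  T[0,2] 'cbc' = ∅
  T[1,3] 'bcb' = ∅
  T[2,4] 'cbb' = ∅
  T[0,3] 'cbcb' = ∅
  T[1,4] 'bcbb' = ∅
  T[0,4] 'cbcbb' = ∅

S ∉ T[0,4] ⇒ NO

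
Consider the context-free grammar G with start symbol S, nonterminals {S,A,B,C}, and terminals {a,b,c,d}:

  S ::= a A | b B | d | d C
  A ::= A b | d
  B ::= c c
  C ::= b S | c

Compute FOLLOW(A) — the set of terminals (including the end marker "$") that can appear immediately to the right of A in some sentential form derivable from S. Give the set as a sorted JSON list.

FIRST iteration:
round 1:
  A via A→d: +{d}
  B via B→c c: +{c}
  C via C→b S: +{b}
  C via C→c: +{c}
  S via S→a A: +{a}
  S via S→b B: +{b}
  S via S→d: +{d}
  S: {a,b,d}  A: {d}  B: {c}  C: {b,c}
round 2: done
  S: {a,b,d}  A: {d}  B: {c}  C: {b,c}

FOLLOW iteration:
initialize: $ ∈ FOLLOW(S)
pass 1:
  A→A b: FOLLOW(A) ⊇ FIRST(b) = {b}; new: +{b}
  S→a A: FOLLOW(A) ⊇ FOLLOW(S) ⊇ {$}; new: +{$}
  S→b B: FOLLOW(B) ⊇ FOLLOW(S) ⊇ {$}; new: +{$}
  S→d C: FOLLOW(C) ⊇ FOLLOW(S) ⊇ {$}; new: +{$}
  FOLLOW[S]={$}  FOLLOW[A]={$,b}  FOLLOW[B]={$}  FOLLOW[C]={$}
pass 2: — fixpoint
  FOLLOW[S]={$}  FOLLOW[A]={$,b}  FOLLOW[B]={$}  FOLLOW[C]={$}

FOLLOW(A) = ["$", "b"]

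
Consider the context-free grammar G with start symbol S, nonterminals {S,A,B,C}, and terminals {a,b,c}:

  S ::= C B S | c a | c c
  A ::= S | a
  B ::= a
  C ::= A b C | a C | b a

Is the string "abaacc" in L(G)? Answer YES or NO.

CNF form of G:
  S -> C X5 | T0 T0 | T0 T1
  A -> C X3 | T0 T0 | T0 T1 | a
  B -> a
  C -> A X4 | T1 C | T2 T1
  T0 -> c
  T1 -> a
  T2 -> b
  X3 -> B S
  X4 -> T2 C
  X5 -> B S

Fill CYK table bottom-up:
  cell(0,0) a: {A,B,T1}  orig:{A,B}
  cell(1,1) b: {T2}  orig:{}
  cell(2,2) a: {A,B,T1}  orig:{A,B}
  cell(3,3) a: {A,B,T1}  orig:{A,B}
  cell(4,4) c: {T0}  orig:{}
  cell(5,5) c: {T0}  orig:{}
  cell(0,1) ab: ∅
  cell(1,2) ba: {C}
  cell(2,3) aa: ∅
  cell(3,4) ac: ∅
  cell(4,5) cc: {A,S}
  cell(0,2) aba: {C}
  cell(1,3) baa: ∅
  cell(2,4) aac: ∅
  cell(3,5) acc: {X3,X5}  orig:{}
  cell(0,3) abaa: ∅
  cell(1,4) baac: ∅
  cell(2,5) aacc: ∅
  cell(0,4) abaac: ∅
  cell(1,5) baacc: {A,S}
  cell(0,5) abaacc: {A,S,X3,X5}  orig:{A,S}

S ∈ T[0,5] ⇒ YES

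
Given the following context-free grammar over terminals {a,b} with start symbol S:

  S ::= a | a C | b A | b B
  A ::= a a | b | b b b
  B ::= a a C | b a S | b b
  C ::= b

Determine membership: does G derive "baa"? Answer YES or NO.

Convert to CNF:
  S -> T0 C | T1 A | T1 B | a
  A -> T0 T0 | T1 X2 | b
  B -> T0 X3 | T1 T1 | T1 X4
  C -> b
  T0 -> a
  T1 -> b
  X2 -> T1 T1
  X3 -> T0 C
  X4 -> T0 S

Fill CYK table bottom-up:
  cell(0,0) b: {A,C,T1}  orig:{A,C}
  cell(1,1) a: {S,T0}  orig:{S}
  cell(2,2) a: {S,T0}  orig:{S}
  cell(0,1) ba: ∅
  cell(1,2) aa: {A,X4}  orig:{A}
  cell(0,2) baa: {B,S}

S ∈ T[0,2] ⇒ YES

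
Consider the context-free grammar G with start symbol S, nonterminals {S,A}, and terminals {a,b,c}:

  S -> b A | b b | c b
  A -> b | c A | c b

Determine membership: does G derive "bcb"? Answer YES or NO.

Convert to CNF:
  S -> T0 T1 | T1 A | T1 T1
  A -> T0 A | T0 T1 | b
  T0 -> c
  T1 -> b

CYK table (by increasing span):
  cell(0,0) b: {A,T1}  orig:{A}
  cell(1,1) c: {T0}  orig:{}
  cell(2,2) b: {A,T1}  orig:{A}
  cell(0,1) bc: ∅
  cell(1,2) cb: {A,S}
  cell(0,2) bcb: {S}

S ∈ T[0,2] ⇒ YES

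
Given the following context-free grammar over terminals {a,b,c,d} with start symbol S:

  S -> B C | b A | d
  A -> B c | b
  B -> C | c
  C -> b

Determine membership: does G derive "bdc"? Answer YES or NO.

Convert to CNF:
  S -> B C | T1 A | d
  A -> B T0 | b
  B -> b | c
  C -> b
  T0 -> c
  T1 -> b

CYK table (by increasing span):
  T[0,0] 'b' = {A,B,C,T1}  orig:{A,B,C}
  T[1,1] 'd' = {S}
  T[2,2] 'c' = {B,T0}  orig:{B}
  T[0,1] 'bd' = ∅
  T[1,2] 'dc' = ∅
  T[0,2] 'bdc' = ∅

S ∉ T[0,2] ⇒ NO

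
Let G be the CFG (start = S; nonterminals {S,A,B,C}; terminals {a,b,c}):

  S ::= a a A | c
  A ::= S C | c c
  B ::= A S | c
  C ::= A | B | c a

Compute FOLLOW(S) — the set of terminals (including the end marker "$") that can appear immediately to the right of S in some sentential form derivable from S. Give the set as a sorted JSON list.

FIRST sets, iterate to fixpoint:
iter 1:
  A via A→c c: +{c}
  B via B→A S: +{c}
  C via C→A: +{c}
  S via S→a a A: +{a}
  S via S→c: +{c}
  FIRST[S]={a,c}  FIRST[A]={c}  FIRST[B]={c}  FIRST[C]={c}
iter 2:
  A via A→S C: +{a}
  B via B→A S: +{a}
  C via C→A: +{a}
  FIRST[S]={a,c}  FIRST[A]={a,c}  FIRST[B]={a,c}  FIRST[C]={a,c}
iter 3: (stable)
  FIRST[S]={a,c}  FIRST[A]={a,c}  FIRST[B]={a,c}  FIRST[C]={a,c}

FOLLOW iteration:
initialize: $ ∈ FOLLOW(S)
round 1:
  A→S C: FOLLOW(S) ⊇ FIRST(C) = {a,c}; new: +{a,c}
  B→A S: FOLLOW(A) ⊇ FIRST(S) = {a,c}; new: +{a,c}
  S→a a A: FOLLOW(A) ⊇ FOLLOW(S) ⊇ {$,a,c}; new: +{$}
  S: {$,a,c}  A: {$,a,c}  B: {}  C: {}
round 2:
  A→S C: FOLLOW(C) ⊇ FOLLOW(A) ⊇ {$,a,c}; new: +{$,a,c}
  C→B: FOLLOW(B) ⊇ FOLLOW(C) ⊇ {$,a,c}; new: +{$,a,c}
  S: {$,a,c}  A: {$,a,c}  B: {$,a,c}  C: {$,a,c}
round 3: (no change)
  S: {$,a,c}  A: {$,a,c}  B: {$,a,c}  C: {$,a,c}

FOLLOW(S) = ["$", "a", "c"]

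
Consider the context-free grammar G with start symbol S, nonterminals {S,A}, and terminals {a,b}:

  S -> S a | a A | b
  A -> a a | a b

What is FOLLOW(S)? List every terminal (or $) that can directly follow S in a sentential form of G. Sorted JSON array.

FIRST sets, iterate to fixpoint:
[1]
  A via A→a a: +{a}
  S via S→a A: +{a}
  S via S→b: +{b}
  FIRST[S]={a,b}  FIRST[A]={a}
[2] — fixpoint
  FIRST[S]={a,b}  FIRST[A]={a}

FOLLOW iteration:
FOLLOW(S) := {$}
iter 1:
  S→S a: FOLLOW(S) ⊇ FIRST(a) = {a}; new: +{a}
  S→a A: FOLLOW(A) ⊇ FOLLOW(S) ⊇ {$,a}; new: +{$,a}
  FOLLOW[S]={$,a}  FOLLOW[A]={$,a}
iter 2: (no change)
  FOLLOW[S]={$,a}  FOLLOW[A]={$,a}

FOLLOW(S) = ["$", "a"]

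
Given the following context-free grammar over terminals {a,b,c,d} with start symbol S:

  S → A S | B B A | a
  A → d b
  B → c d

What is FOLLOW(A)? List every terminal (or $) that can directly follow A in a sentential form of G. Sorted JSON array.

FIRST sets, iterate to fixpoint:
pass 1:
  A via A→d b: +{d}
  B via B→c d: +{c}
  S via S→A S: +{d}
  S via S→B B A: +{c}
  S via S→a: +{a}
  FIRST(S)={a,c,d}  FIRST(A)={d}  FIRST(B)={c}
pass 2: (stable)
  FIRST(S)={a,c,d}  FIRST(A)={d}  FIRST(B)={c}

FOLLOW iteration:
FOLLOW(S) := {$}
round 1:
  S→A S: FOLLOW(A) ⊇ FIRST(S) = {a,c,d}; new: +{a,c,d}
  S→B B A: FOLLOW(B) ⊇ FIRST(B) = {c}; new: +{c}
  S→B B A: FOLLOW(B) ⊇ FIRST(A) = {d}; new: +{d}
  S→B B A: FOLLOW(A) ⊇ FOLLOW(S) ⊇ {$}; new: +{$}
  S: {$}  A: {$,a,c,d}  B: {c,d}
round 2: done
  S: {$}  A: {$,a,c,d}  B: {c,d}

FOLLOW(A) = ["$", "a", "c", "d"]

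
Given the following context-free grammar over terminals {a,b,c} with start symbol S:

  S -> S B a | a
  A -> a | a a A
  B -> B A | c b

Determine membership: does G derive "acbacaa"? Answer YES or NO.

Convert to CNF:
  S -> S X4 | a
  A -> T0 X3 | a
  B -> B A | T1 T2
  T0 -> a
  T1 -> c
  T2 -> b
  X3 -> T0 A
  X4 -> B T0

CYK fill:
  T[0,0] 'a' = {A,S,T0}  orig:{A,S}
  T[1,1] 'c' = {T1}  orig:{}
  T[2,2] 'b' = {T2}  orig:{}
  T[3,3] 'a' = {A,S,T0}  orig:{A,S}
  T[4,4] 'c' = {T1}  orig:{}
  T[5,5] 'a' = {A,S,T0}  orig:{A,S}
  T[6,6] 'a' = {A,S,T0}  orig:{A,S}
  T[0,1] 'ac' = ∅
  T[1,2] 'cb' = {B}
  T[2,3] 'ba' = ∅
  T[3,4] 'ac' = ∅
  T[4,5] 'ca' = ∅
  T[5,6] 'aa' = {X3}  orig:{}
  T[0,2] 'acb' = ∅
  T[1,3] 'cba' = {B,X4}  orig:{B}
  T[2,4] 'bac' = ∅
  T[3,5] 'aca' = ∅
  T[4,6] 'caa' = ∅
  T[0,3] 'acba' = {S}
  T[1,4] 'cbac' = ∅
  T[2,5] 'baca' = ∅
  T[3,6] 'acaa' = ∅
  T[0,4] 'acbac' = ∅
  T[1,5] 'cbaca' = ∅
  T[2,6] 'bacaa' = ∅
  T[0,5] 'acbaca' = ∅
  T[1,6] 'cbacaa' = ∅
  T[0,6] 'acbacaa' = ∅

S ∉ T[0,6] ⇒ NO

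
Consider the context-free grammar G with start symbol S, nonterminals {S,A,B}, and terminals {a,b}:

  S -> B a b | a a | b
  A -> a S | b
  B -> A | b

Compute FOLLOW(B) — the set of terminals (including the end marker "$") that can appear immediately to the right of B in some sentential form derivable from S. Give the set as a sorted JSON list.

FIRST sets, iterate to fixpoint:
pass 1:
  A via A→a S: +{a}
  A via A→b: +{b}
  B via B→A: +{a,b}
  S via S→B a b: +{a,b}
  S: {a,b}  A: {a,b}  B: {a,b}
pass 2: done
  S: {a,b}  A: {a,b}  B: {a,b}

Compute FOLLOW by fixpoint:
initialize: $ ∈ FOLLOW(S)
[1]
  S→B a b: FOLLOW(B) ⊇ FIRST(a) = {a}; new: +{a}
  FOLLOW[S]={$}  FOLLOW[A]={}  FOLLOW[B]={a}
[2]
  B→A: FOLLOW(A) ⊇ FOLLOW(B) ⊇ {a}; new: +{a}
  FOLLOW[S]={$}  FOLLOW[A]={a}  FOLLOW[B]={a}
[3]
  A→a S: FOLLOW(S) ⊇ FOLLOW(A) ⊇ {a}; new: +{a}
  FOLLOW[S]={$,a}  FOLLOW[A]={a}  FOLLOW[B]={a}
[4] (stable)
  FOLLOW[S]={$,a}  FOLLOW[A]={a}  FOLLOW[B]={a}

FOLLOW(B) = ["a"]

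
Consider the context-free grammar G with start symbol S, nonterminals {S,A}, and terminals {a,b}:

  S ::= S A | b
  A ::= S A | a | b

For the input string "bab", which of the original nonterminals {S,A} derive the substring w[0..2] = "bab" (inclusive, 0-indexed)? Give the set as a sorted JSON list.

Convert to CNF:
  S -> S A | b
  A -> S A | a | b

Fill CYK table bottom-up — only the sub-triangle for w[0..2]:
  T[0,0] 'b' = {A,S}
  T[1,1] 'a' = {A}
  T[2,2] 'b' = {A,S}
  T[0,1] 'ba' = {A,S}
  T[1,2] 'ab' = ∅
  T[0,2] 'bab' = {A,S}

Original NTs in T[0,2] deriving "bab": ["A", "S"]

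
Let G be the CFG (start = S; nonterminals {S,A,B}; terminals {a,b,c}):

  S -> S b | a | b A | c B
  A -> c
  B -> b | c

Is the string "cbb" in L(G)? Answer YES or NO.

Convert to CNF:
  S -> S T0 | T0 A | T1 B | a
  A -> c
  B -> b | c
  T0 -> b
  T1 -> c

CYK fill:
  [0..0]={A,B,T1}  "c"  orig:{A,B}
  [1..1]={B,T0}  "b"  orig:{B}
  [2..2]={B,T0}  "b"  orig:{B}
  [0..1]={S}  "cb"
  [1..2]=∅  "bb"
  [0..2]={S}  "cbb"

S ∈ T[0,2] ⇒ YES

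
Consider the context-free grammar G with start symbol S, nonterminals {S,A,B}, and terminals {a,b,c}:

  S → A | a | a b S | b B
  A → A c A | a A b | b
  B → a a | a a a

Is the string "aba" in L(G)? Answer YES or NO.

CNF form of G:
  S -> A X6 | T1 X7 | T1 X8 | T2 B | a | b
  A -> A X3 | T1 X4 | b
  B -> T1 T1 | T1 X5
  T0 -> c
  T1 -> a
  T2 -> b
  X3 -> T0 A
  X4 -> A T2
  X5 -> T1 T1
  X6 -> T0 A
  X7 -> A T2
  X8 -> T2 S

Fill CYK table bottom-up:
  T[0,0] 'a' = {S,T1}  orig:{S}
  T[1,1] 'b' = {A,S,T2}  orig:{A,S}
  T[2,2] 'a' = {S,T1}  orig:{S}
  T[0,1] 'ab' = ∅
  T[1,2] 'ba' = {X8}  orig:{}
  T[0,2] 'aba' = {S}

S ∈ T[0,2] ⇒ YES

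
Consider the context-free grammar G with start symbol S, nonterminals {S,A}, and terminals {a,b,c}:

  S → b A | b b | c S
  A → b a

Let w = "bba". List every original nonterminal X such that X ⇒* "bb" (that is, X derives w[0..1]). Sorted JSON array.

Convert to CNF:
  S -> T0 A | T0 T0 | T2 S
  A -> T0 T1
  T0 -> b
  T1 -> a
  T2 -> c

CYK table (by increasing span), restricted to cells inside w[0..1]:
  [0..0]={T0}  "b"  orig:{}
  [1..1]={T0}  "b"  orig:{}
  [0..1]={S}  "bb"

Original NTs in T[0,1] deriving "bb": ["S"]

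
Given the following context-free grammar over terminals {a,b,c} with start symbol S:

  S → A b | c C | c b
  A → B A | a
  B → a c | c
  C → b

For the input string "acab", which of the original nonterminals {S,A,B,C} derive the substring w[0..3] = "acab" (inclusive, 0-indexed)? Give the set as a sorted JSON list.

CNF form of G:
  S -> A T2 | T1 C | T1 T2
  A -> B A | a
  B -> T0 T1 | c
  C -> b
  T0 -> a
  T1 -> c
  T2 -> b

Fill CYK table bottom-up — only the sub-triangle for w[0..3]:
  [0..0]={A,T0}  "a"  orig:{A}
  [1..1]={B,T1}  "c"  orig:{B}
  [2..2]={A,T0}  "a"  orig:{A}
  [3..3]={C,T2}  "b"  orig:{C}
  [0..1]={B}  "ac"
  [1..2]={A}  "ca"
  [2..3]={S}  "ab"
  [0..2]={A}  "aca"
  [1..3]={S}  "cab"
  [0..3]={S}  "acab"

Original NTs in T[0,3] deriving "acab": ["S"]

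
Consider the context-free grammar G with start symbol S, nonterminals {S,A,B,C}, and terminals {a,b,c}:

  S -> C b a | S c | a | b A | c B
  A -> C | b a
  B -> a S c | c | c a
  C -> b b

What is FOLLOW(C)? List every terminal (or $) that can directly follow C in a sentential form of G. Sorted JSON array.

FIRST iteration:
pass 1:
  A via A→b a: +{b}
  B via B→a S c: +{a}
  B via B→c: +{c}
  C via C→b b: +{b}
  S via S→C b a: +{b}
  S via S→a: +{a}
  S via S→c B: +{c}
  FIRST[S]={a,b,c}  FIRST[A]={b}  FIRST[B]={a,c}  FIRST[C]={b}
pass 2: — fixpoint
  FIRST[S]={a,b,c}  FIRST[A]={b}  FIRST[B]={a,c}  FIRST[C]={b}

FOLLOW iteration:
seed FOLLOW(S) with $
iter 1:
  B→a S c: FOLLOW(S) ⊇ FIRST(c) = {c}; new: +{c}
  S→C b a: FOLLOW(C) ⊇ FIRST(b) = {b}; new: +{b}
  S→b A: FOLLOW(A) ⊇ FOLLOW(S) ⊇ {$,c}; new: +{$,c}
  S→c B: FOLLOW(B) ⊇ FOLLOW(S) ⊇ {$,c}; new: +{$,c}
  FOLLOW[S]={$,c}  FOLLOW[A]={$,c}  FOLLOW[B]={$,c}  FOLLOW[C]={b}
iter 2:
  A→C: FOLLOW(C) ⊇ FOLLOW(A) ⊇ {$,c}; new: +{$,c}
  FOLLOW[S]={$,c}  FOLLOW[A]={$,c}  FOLLOW[B]={$,c}  FOLLOW[C]={$,b,c}
iter 3: (no change)
  FOLLOW[S]={$,c}  FOLLOW[A]={$,c}  FOLLOW[B]={$,c}  FOLLOW[C]={$,b,c}

FOLLOW(C) = ["$", "b", "c"]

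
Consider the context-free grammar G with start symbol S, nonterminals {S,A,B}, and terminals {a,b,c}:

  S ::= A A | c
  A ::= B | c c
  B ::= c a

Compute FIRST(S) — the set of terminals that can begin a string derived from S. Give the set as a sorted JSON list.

Compute FIRST by fixpoint:
[1]
  A via A→c c: +{c}
  B via B→c a: +{c}
  S via S→A A: +{c}
  FIRST[S]={c}  FIRST[A]={c}  FIRST[B]={c}
[2] (stable)
  FIRST[S]={c}  FIRST[A]={c}  FIRST[B]={c}

FIRST(S) = ["c"]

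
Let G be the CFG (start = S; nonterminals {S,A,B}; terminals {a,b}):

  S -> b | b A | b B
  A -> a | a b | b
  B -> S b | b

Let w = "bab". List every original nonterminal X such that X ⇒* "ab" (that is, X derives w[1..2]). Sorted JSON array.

CNF form of G:
  S -> T1 A | T1 B | b
  A -> T0 T1 | a | b
  B -> S T1 | b
  T0 -> a
  T1 -> b

Fill CYK table bottom-up, restricted to cells inside w[1..2]:
  [1..1]={A,T0}  "a"  orig:{A}
  [2..2]={A,B,S,T1}  "b"  orig:{A,B,S}
  [1..2]={A}  "ab"

Original NTs in T[1,2] deriving "ab": ["A"]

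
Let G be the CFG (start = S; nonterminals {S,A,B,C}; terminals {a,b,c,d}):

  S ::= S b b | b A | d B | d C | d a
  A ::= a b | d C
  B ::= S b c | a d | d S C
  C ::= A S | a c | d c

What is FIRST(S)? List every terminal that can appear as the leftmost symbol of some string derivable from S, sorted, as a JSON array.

FIRST iteration:
[1]
  A via A→a b: +{a}
  A via A→d C: +{d}
  B via B→a d: +{a}
  B via B→d S C: +{d}
  C via C→A S: +{a,d}
  S via S→b A: +{b}
  S via S→d B: +{d}
  S: {b,d}  A: {a,d}  B: {a,d}  C: {a,d}
[2]
  B via B→S b c: +{b}
  S: {b,d}  A: {a,d}  B: {a,b,d}  C: {a,d}
[3] done
  S: {b,d}  A: {a,d}  B: {a,b,d}  C: {a,d}

FIRST(S) = ["b", "d"]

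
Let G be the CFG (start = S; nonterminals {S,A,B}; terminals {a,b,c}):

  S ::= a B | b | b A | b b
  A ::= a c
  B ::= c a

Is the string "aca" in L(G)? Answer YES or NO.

Convert to CNF:
  S -> T0 B | T2 A | T2 T2 | b
  A -> T0 T1
  B -> T1 T0
  T0 -> a
  T1 -> c
  T2 -> b

CYK fill:
  [0..0]={T0}  "a"  orig:{}
  [1..1]={T1}  "c"  orig:{}
  [2..2]={T0}  "a"  orig:{}
  [0..1]={A}  "ac"
  [1..2]={B}  "ca"
  [0..2]={S}  "aca"

S ∈ T[0,2] ⇒ YES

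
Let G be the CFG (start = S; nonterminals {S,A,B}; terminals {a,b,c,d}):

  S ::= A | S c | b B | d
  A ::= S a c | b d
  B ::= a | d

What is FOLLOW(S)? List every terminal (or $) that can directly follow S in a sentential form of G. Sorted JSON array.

FIRST iteration:
iter 1:
  A via A→b d: +{b}
  B via B→a: +{a}
  B via B→d: +{d}
  S via S→A: +{b}
  S via S→d: +{d}
  FIRST[S]={b,d}  FIRST[A]={b}  FIRST[B]={a,d}
iter 2:
  A via A→S a c: +{d}
  FIRST[S]={b,d}  FIRST[A]={b,d}  FIRST[B]={a,d}
iter 3: (stable)
  FIRST[S]={b,d}  FIRST[A]={b,d}  FIRST[B]={a,d}

Compute FOLLOW by fixpoint:
initialize: $ ∈ FOLLOW(S)
pass 1:
  A→S a c: FOLLOW(S) ⊇ FIRST(a) = {a}; new: +{a}
  S→A: FOLLOW(A) ⊇ FOLLOW(S) ⊇ {$,a}; new: +{$,a}
  S→S c: FOLLOW(S) ⊇ FIRST(c) = {c}; new: +{c}
  S→b B: FOLLOW(B) ⊇ FOLLOW(S) ⊇ {$,a,c}; new: +{$,a,c}
  FOLLOW[S]={$,a,c}  FOLLOW[A]={$,a}  FOLLOW[B]={$,a,c}
pass 2:
  S→A: FOLLOW(A) ⊇ FOLLOW(S) ⊇ {$,a,c}; new: +{c}
  FOLLOW[S]={$,a,c}  FOLLOW[A]={$,a,c}  FOLLOW[B]={$,a,c}
pass 3: — fixpoint
  FOLLOW[S]={$,a,c}  FOLLOW[A]={$,a,c}  FOLLOW[B]={$,a,c}

FOLLOW(S) = ["$", "a", "c"]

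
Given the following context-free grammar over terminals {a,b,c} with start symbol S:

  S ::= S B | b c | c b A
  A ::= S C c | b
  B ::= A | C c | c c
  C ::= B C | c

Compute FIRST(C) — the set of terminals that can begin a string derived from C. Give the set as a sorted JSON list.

Compute FIRST by fixpoint:
[1]
  A via A→b: +{b}
  B via B→A: +{b}
  B via B→c c: +{c}
  C via C→B C: +{b,c}
  S via S→b c: +{b}
  S via S→c b A: +{c}
  FIRST(S)={b,c}  FIRST(A)={b}  FIRST(B)={b,c}  FIRST(C)={b,c}
[2]
  A via A→S C c: +{c}
  FIRST(S)={b,c}  FIRST(A)={b,c}  FIRST(B)={b,c}  FIRST(C)={b,c}
[3] (stable)
  FIRST(S)={b,c}  FIRST(A)={b,c}  FIRST(B)={b,c}  FIRST(C)={b,c}

FIRST(C) = ["b", "c"]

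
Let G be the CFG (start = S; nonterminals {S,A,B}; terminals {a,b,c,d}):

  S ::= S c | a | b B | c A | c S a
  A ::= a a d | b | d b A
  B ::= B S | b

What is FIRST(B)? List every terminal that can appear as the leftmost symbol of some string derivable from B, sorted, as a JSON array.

FIRST iteration:
round 1:
  A via A→a a d: +{a}
  A via A→b: +{b}
  A via A→d b A: +{d}
  B via B→b: +{b}
  S via S→a: +{a}
  S via S→b B: +{b}
  S via S→c A: +{c}
  S: {a,b,c}  A: {a,b,d}  B: {b}
round 2: done
  S: {a,b,c}  A: {a,b,d}  B: {b}

FIRST(B) = ["b"]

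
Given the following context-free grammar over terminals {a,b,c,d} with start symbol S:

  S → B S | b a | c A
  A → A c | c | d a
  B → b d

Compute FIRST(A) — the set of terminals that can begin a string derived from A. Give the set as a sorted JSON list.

Compute FIRST by fixpoint:
round 1:
  A via A→c: +{c}
  A via A→d a: +{d}
  B via B→b d: +{b}
  S via S→B S: +{b}
  S via S→c A: +{c}
  FIRST[S]={b,c}  FIRST[A]={c,d}  FIRST[B]={b}
round 2: (stable)
  FIRST[S]={b,c}  FIRST[A]={c,d}  FIRST[B]={b}

FIRST(A) = ["c", "d"]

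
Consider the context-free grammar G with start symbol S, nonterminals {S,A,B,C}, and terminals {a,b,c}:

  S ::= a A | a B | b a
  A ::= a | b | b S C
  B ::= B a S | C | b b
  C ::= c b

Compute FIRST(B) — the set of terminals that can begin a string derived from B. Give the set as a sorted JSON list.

FIRST iteration:
pass 1:
  A via A→a: +{a}
  A via A→b: +{b}
  B via B→b b: +{b}
  C via C→c b: +{c}
  S via S→a A: +{a}
  S via S→b a: +{b}
  FIRST[S]={a,b}  FIRST[A]={a,b}  FIRST[B]={b}  FIRST[C]={c}
pass 2:
  B via B→C: +{c}
  FIRST[S]={a,b}  FIRST[A]={a,b}  FIRST[B]={b,c}  FIRST[C]={c}
pass 3: — fixpoint
  FIRST[S]={a,b}  FIRST[A]={a,b}  FIRST[B]={b,c}  FIRST[C]={c}

FIRST(B) = ["b", "c"]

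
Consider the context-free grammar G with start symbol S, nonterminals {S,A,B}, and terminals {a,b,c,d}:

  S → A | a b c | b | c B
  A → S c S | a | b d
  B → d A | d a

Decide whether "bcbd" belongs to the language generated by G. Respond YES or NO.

Convert to CNF:
  S -> S X5 | T0 B | T1 T2 | T3 X6 | a | b
  A -> S X4 | T1 T2 | a
  B -> T2 A | T2 T3
  T0 -> c
  T1 -> b
  T2 -> d
  T3 -> a
  X4 -> T0 S
  X5 -> T0 S
  X6 -> T1 T0

Fill CYK table bottom-up:
  T[0,0] 'b' = {S,T1}  orig:{S}
  T[1,1] 'c' = {T0}  orig:{}
  T[2,2] 'b' = {S,T1}  orig:{S}
  T[3,3] 'd' = {T2}  orig:{}
  T[0,1] 'bc' = {X6}  orig:{}
  T[1,2] 'cb' = {X4,X5}  orig:{}
  T[2,3] 'bd' = {A,S}
  T[0,2] 'bcb' = {A,S}
  T[1,3] 'cbd' = {X4,X5}  orig:{}
  T[0,3] 'bcbd' = {A,S}

S ∈ T[0,3] ⇒ YES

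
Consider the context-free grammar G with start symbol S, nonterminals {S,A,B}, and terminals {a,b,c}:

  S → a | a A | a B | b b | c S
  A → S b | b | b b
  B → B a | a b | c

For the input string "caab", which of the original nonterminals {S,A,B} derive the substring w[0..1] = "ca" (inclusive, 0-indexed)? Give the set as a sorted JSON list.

Convert to CNF:
  S -> T0 T0 | T1 A | T1 B | T2 S | a
  A -> S T0 | T0 T0 | b
  B -> B T1 | T1 T0 | c
  T0 -> b
  T1 -> a
  T2 -> c

CYK fill, restricted to cells inside w[0..1]:
  [0..0]={B,T2}  "c"  orig:{B}
  [1..1]={S,T1}  "a"  orig:{S}
  [0..1]={B,S}  "ca"

Original NTs in T[0,1] deriving "ca": ["B", "S"]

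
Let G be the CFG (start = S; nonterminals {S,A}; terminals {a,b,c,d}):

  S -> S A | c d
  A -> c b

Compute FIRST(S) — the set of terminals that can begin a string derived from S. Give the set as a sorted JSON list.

FIRST iteration:
iter 1:
  A via A→c b: +{c}
  S via S→c d: +{c}
  FIRST[S]={c}  FIRST[A]={c}
iter 2: (no change)
  FIRST[S]={c}  FIRST[A]={c}

FIRST(S) = ["c"]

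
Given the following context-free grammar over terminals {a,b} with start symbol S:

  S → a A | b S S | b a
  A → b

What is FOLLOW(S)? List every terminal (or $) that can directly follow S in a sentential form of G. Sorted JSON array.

FIRST iteration:
round 1:
  A via A→b: +{b}
  S via S→a A: +{a}
  S via S→b S S: +{b}
  FIRST[S]={a,b}  FIRST[A]={b}
round 2: done
  FIRST[S]={a,b}  FIRST[A]={b}

FOLLOW sets:
seed FOLLOW(S) with $
pass 1:
  S→a A: FOLLOW(A) ⊇ FOLLOW(S) ⊇ {$}; new: +{$}
  S→b S S: FOLLOW(S) ⊇ FIRST(S) = {a,b}; new: +{a,b}
  FOLLOW(S)={$,a,b}  FOLLOW(A)={$}
pass 2:
  S→a A: FOLLOW(A) ⊇ FOLLOW(S) ⊇ {$,a,b}; new: +{a,b}
  FOLLOW(S)={$,a,b}  FOLLOW(A)={$,a,b}
pass 3: (stable)
  FOLLOW(S)={$,a,b}  FOLLOW(A)={$,a,b}

FOLLOW(S) = ["$", "a", "b"]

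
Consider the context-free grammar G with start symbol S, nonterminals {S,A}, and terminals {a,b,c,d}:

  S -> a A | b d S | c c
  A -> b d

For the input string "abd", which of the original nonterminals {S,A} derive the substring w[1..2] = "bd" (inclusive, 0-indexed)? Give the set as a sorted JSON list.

Convert to CNF:
  S -> T0 X4 | T2 A | T3 T3
  A -> T0 T1
  T0 -> b
  T1 -> d
  T2 -> a
  T3 -> c
  X4 -> T1 S

CYK fill (cells [i..j] with 1 ≤ i ≤ j ≤ 2 only):
  T[1,1] 'b' = {T0}  orig:{}
  T[2,2] 'd' = {T1}  orig:{}
  T[1,2] 'bd' = {A}

Original NTs in T[1,2] deriving "bd": ["A"]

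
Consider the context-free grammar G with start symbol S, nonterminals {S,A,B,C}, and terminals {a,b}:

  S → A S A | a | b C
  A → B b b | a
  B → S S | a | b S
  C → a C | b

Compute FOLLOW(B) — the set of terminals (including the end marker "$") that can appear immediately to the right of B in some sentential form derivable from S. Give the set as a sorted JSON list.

FIRST sets, iterate to fixpoint:
iter 1:
  A via A→a: +{a}
  B via B→a: +{a}
  B via B→b S: +{b}
  C via C→a C: +{a}
  C via C→b: +{b}
  S via S→A S A: +{a}
  S via S→b C: +{b}
  S: {a,b}  A: {a}  B: {a,b}  C: {a,b}
iter 2:
  A via A→B b b: +{b}
  S: {a,b}  A: {a,b}  B: {a,b}  C: {a,b}
iter 3: — fixpoint
  S: {a,b}  A: {a,b}  B: {a,b}  C: {a,b}

FOLLOW iteration:
FOLLOW(S) := {$}
pass 1:
  A→B b b: FOLLOW(B) ⊇ FIRST(b) = {b}; new: +{b}
  B→S S: FOLLOW(S) ⊇ FIRST(S) = {a,b}; new: +{a,b}
  S→A S A: FOLLOW(A) ⊇ FIRST(S) = {a,b}; new: +{a,b}
  S→A S A: FOLLOW(A) ⊇ FOLLOW(S) ⊇ {$,a,b}; new: +{$}
  S→b C: FOLLOW(C) ⊇ FOLLOW(S) ⊇ {$,a,b}; new: +{$,a,b}
  S: {$,a,b}  A: {$,a,b}  B: {b}  C: {$,a,b}
pass 2: (stable)
  S: {$,a,b}  A: {$,a,b}  B: {b}  C: {$,a,b}

FOLLOW(B) = ["b"]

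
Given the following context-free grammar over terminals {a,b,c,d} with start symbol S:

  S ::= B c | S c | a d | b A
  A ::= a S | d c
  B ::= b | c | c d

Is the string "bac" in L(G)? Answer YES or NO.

Convert to CNF:
  S -> B T2 | S T2 | T0 T1 | T3 A
  A -> T0 S | T1 T2
  B -> T2 T1 | b | c
  T0 -> a
  T1 -> d
  T2 -> c
  T3 -> b

CYK table (by increasing span):
  cell(0,0) b: {B,T3}  orig:{B}
  cell(1,1) a: {T0}  orig:{}
  cell(2,2) c: {B,T2}  orig:{B}
  cell(0,1) ba: ∅
  cell(1,2) ac: ∅
  cell(0,2) bac: ∅

S ∉ T[0,2] ⇒ NO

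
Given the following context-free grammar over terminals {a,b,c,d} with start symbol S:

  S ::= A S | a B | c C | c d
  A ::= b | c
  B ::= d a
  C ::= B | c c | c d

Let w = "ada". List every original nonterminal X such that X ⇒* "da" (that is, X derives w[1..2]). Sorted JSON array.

CNF form of G:
  S -> A S | T1 B | T2 C | T2 T0
  A -> b | c
  B -> T0 T1
  C -> T0 T1 | T2 T0 | T2 T2
  T0 -> d
  T1 -> a
  T2 -> c

CYK fill — only the sub-triangle for w[1..2]:
  cell(1,1) d: {T0}  orig:{}
  cell(2,2) a: {T1}  orig:{}
  cell(1,2) da: {B,C}

Original NTs in T[1,2] deriving "da": ["B", "C"]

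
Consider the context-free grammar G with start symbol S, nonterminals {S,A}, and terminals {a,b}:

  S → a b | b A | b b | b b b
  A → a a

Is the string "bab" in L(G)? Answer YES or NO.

Convert to CNF:
  S -> T0 T1 | T1 A | T1 T1 | T1 X2
  A -> T0 T0
  T0 -> a
  T1 -> b
  X2 -> T1 T1

CYK table (by increasing span):
  T[0,0] 'b' = {T1}  orig:{}
  T[1,1] 'a' = {T0}  orig:{}
  T[2,2] 'b' = {T1}  orig:{}
  T[0,1] 'ba' = ∅
  T[1,2] 'ab' = {S}
  T[0,2] 'bab' = ∅

S ∉ T[0,2] ⇒ NO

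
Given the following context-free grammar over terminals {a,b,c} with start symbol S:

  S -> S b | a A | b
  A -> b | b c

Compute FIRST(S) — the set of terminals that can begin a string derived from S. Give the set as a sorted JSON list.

FIRST sets, iterate to fixpoint:
round 1:
  A via A→b: +{b}
  S via S→a A: +{a}
  S via S→b: +{b}
  S: {a,b}  A: {b}
round 2: — fixpoint
  S: {a,b}  A: {b}

FIRST(S) = ["a", "b"]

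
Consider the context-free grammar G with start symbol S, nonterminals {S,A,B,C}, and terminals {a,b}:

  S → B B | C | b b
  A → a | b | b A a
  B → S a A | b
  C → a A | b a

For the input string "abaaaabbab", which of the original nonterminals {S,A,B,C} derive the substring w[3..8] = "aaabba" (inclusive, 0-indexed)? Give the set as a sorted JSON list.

CNF form of G:
  S -> B B | T0 T0 | T0 T1 | T1 A
  A -> T0 X2 | a | b
  B -> S X3 | b
  C -> T0 T1 | T1 A
  T0 -> b
  T1 -> a
  X2 -> A T1
  X3 -> T1 A

Fill CYK table bottom-up — only the sub-triangle for w[3..8]:
  T[3,3] 'a' = {A,T1}  orig:{A}
  T[4,4] 'a' = {A,T1}  orig:{A}
  T[5,5] 'a' = {A,T1}  orig:{A}
  T[6,6] 'b' = {A,B,T0}  orig:{A,B}
  T[7,7] 'b' = {A,B,T0}  orig:{A,B}
  T[8,8] 'a' = {A,T1}  orig:{A}
  T[3,4] 'aa' = {C,S,X2,X3}  orig:{C,S}
  T[4,5] 'aa' = {C,S,X2,X3}  orig:{C,S}
  T[5,6] 'ab' = {C,S,X3}  orig:{C,S}
  T[6,7] 'bb' = {S}
  T[7,8] 'ba' = {C,S,X2}  orig:{C,S}
  T[3,5] 'aaa' = ∅
  T[4,6] 'aab' = ∅
  T[5,7] 'abb' = ∅
  T[6,8] 'bba' = {A}
  T[3,6] 'aaab' = {B}
  T[4,7] 'aabb' = ∅
  T[5,8] 'abba' = {C,S,X3}  orig:{C,S}
  T[3,7] 'aaabb' = {S}
  T[4,8] 'aabba' = ∅
  T[3,8] 'aaabba' = {B}

Original NTs in T[3,8] deriving "aaabba": ["B"]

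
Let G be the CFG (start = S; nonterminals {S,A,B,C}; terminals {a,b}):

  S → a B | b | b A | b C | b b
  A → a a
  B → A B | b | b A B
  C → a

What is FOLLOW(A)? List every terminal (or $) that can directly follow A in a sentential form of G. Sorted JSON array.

FIRST sets, iterate to fixpoint:
iter 1:
  A via A→a a: +{a}
  B via B→A B: +{a}
  B via B→b: +{b}
  C via C→a: +{a}
  S via S→a B: +{a}
  S via S→b: +{b}
  S: {a,b}  A: {a}  B: {a,b}  C: {a}
iter 2: — fixpoint
  S: {a,b}  A: {a}  B: {a,b}  C: {a}

FOLLOW sets:
initialize: $ ∈ FOLLOW(S)
iter 1:
  B→A B: FOLLOW(A) ⊇ FIRST(B) = {a,b}; new: +{a,b}
  S→a B: FOLLOW(B) ⊇ FOLLOW(S) ⊇ {$}; new: +{$}
  S→b A: FOLLOW(A) ⊇ FOLLOW(S) ⊇ {$}; new: +{$}
  S→b C: FOLLOW(C) ⊇ FOLLOW(S) ⊇ {$}; new: +{$}
  FOLLOW(S)={$}  FOLLOW(A)={$,a,b}  FOLLOW(B)={$}  FOLLOW(C)={$}
iter 2: (stable)
  FOLLOW(S)={$}  FOLLOW(A)={$,a,b}  FOLLOW(B)={$}  FOLLOW(C)={$}

FOLLOW(A) = ["$", "a", "b"]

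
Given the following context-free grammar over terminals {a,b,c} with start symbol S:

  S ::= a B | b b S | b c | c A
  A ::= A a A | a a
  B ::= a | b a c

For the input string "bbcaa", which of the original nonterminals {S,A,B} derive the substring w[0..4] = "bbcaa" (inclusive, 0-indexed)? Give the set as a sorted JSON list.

CNF form of G:
  S -> T0 B | T1 T2 | T1 X5 | T2 A
  A -> A X3 | T0 T0
  B -> T1 X4 | a
  T0 -> a
  T1 -> b
  T2 -> c
  X3 -> T0 A
  X4 -> T0 T2
  X5 -> T1 S

CYK table (by increasing span), restricted to cells inside w[0..4]:
  cell(0,0) b: {T1}  orig:{}
  cell(1,1) b: {T1}  orig:{}
  cell(2,2) c: {T2}  orig:{}
  cell(3,3) a: {B,T0}  orig:{B}
  cell(4,4) a: {B,T0}  orig:{B}
  cell(0,1) bb: ∅
  cell(1,2) bc: {S}
  cell(2,3) ca: ∅
  cell(3,4) aa: {A,S}
  cell(0,2) bbc: {X5}  orig:{}
  cell(1,3) bca: ∅
  cell(2,4) caa: {S}
  cell(0,3) bbca: ∅
  cell(1,4) bcaa: {X5}  orig:{}
  cell(0,4) bbcaa: {S}

Original NTs in T[0,4] deriving "bbcaa": ["S"]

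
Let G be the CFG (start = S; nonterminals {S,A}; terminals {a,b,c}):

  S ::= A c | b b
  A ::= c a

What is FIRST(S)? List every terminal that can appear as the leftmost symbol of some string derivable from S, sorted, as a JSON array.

Compute FIRST by fixpoint:
round 1:
  A via A→c a: +{c}
  S via S→A c: +{c}
  S via S→b b: +{b}
  S: {b,c}  A: {c}
round 2: (no change)
  S: {b,c}  A: {c}

FIRST(S) = ["b", "c"]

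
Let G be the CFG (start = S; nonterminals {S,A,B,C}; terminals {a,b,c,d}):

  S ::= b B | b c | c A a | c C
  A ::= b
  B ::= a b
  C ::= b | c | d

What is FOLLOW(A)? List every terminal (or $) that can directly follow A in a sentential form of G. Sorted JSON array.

FIRST sets, iterate to fixpoint:
[1]
  A via A→b: +{b}
  B via B→a b: +{a}
  C via C→b: +{b}
  C via C→c: +{c}
  C via C→d: +{d}
  S via S→b B: +{b}
  S via S→c A a: +{c}
  FIRST[S]={b,c}  FIRST[A]={b}  FIRST[B]={a}  FIRST[C]={b,c,d}
[2] done
  FIRST[S]={b,c}  FIRST[A]={b}  FIRST[B]={a}  FIRST[C]={b,c,d}

FOLLOW iteration:
FOLLOW(S) := {$}
[1]
  S→b B: FOLLOW(B) ⊇ FOLLOW(S) ⊇ {$}; new: +{$}
  S→c A a: FOLLOW(A) ⊇ FIRST(a) = {a}; new: +{a}
  S→c C: FOLLOW(C) ⊇ FOLLOW(S) ⊇ {$}; new: +{$}
  S: {$}  A: {a}  B: {$}  C: {$}
[2] (no change)
  S: {$}  A: {a}  B: {$}  C: {$}

FOLLOW(A) = ["a"]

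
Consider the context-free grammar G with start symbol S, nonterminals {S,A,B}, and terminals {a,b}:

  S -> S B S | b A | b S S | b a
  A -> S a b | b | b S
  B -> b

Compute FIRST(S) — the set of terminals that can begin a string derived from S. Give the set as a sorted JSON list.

Compute FIRST by fixpoint:
round 1:
  A via A→b: +{b}
  B via B→b: +{b}
  S via S→b A: +{b}
  FIRST(S)={b}  FIRST(A)={b}  FIRST(B)={b}
round 2: — fixpoint
  FIRST(S)={b}  FIRST(A)={b}  FIRST(B)={b}

FIRST(S) = ["b"]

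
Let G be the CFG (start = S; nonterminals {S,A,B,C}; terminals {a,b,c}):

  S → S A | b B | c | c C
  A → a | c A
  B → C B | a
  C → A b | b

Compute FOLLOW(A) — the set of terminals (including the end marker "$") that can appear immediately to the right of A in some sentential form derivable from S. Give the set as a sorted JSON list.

FIRST iteration:
[1]
  A via A→a: +{a}
  A via A→c A: +{c}
  B via B→a: +{a}
  C via C→A b: +{a,c}
  C via C→b: +{b}
  S via S→b B: +{b}
  S via S→c: +{c}
  FIRST(S)={b,c}  FIRST(A)={a,c}  FIRST(B)={a}  FIRST(C)={a,b,c}
[2]
  B via B→C B: +{b,c}
  FIRST(S)={b,c}  FIRST(A)={a,c}  FIRST(B)={a,b,c}  FIRST(C)={a,b,c}
[3] (stable)
  FIRST(S)={b,c}  FIRST(A)={a,c}  FIRST(B)={a,b,c}  FIRST(C)={a,b,c}

FOLLOW sets:
seed FOLLOW(S) with $
iter 1:
  B→C B: FOLLOW(C) ⊇ FIRST(B) = {a,b,c}; new: +{a,b,c}
  C→A b: FOLLOW(A) ⊇ FIRST(b) = {b}; new: +{b}
  S→S A: FOLLOW(S) ⊇ FIRST(A) = {a,c}; new: +{a,c}
  S→S A: FOLLOW(A) ⊇ FOLLOW(S) ⊇ {$,a,c}; new: +{$,a,c}
  S→b B: FOLLOW(B) ⊇ FOLLOW(S) ⊇ {$,a,c}; new: +{$,a,c}
  S→c C: FOLLOW(C) ⊇ FOLLOW(S) ⊇ {$,a,c}; new: +{$}
  FOLLOW[S]={$,a,c}  FOLLOW[A]={$,a,b,c}  FOLLOW[B]={$,a,c}  FOLLOW[C]={$,a,b,c}
iter 2: done
  FOLLOW[S]={$,a,c}  FOLLOW[A]={$,a,b,c}  FOLLOW[B]={$,a,c}  FOLLOW[C]={$,a,b,c}

FOLLOW(A) = ["$", "a", "b", "c"]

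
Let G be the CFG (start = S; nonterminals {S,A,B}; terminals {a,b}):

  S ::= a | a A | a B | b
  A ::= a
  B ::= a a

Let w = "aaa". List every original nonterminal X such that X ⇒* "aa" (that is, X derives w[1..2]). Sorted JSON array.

CNF form of G:
  S -> T0 A | T0 B | a | b
  A -> a
  B -> T0 T0
  T0 -> a

Fill CYK table bottom-up — only the sub-triangle for w[1..2]:
  cell(1,1) a: {A,S,T0}  orig:{A,S}
  cell(2,2) a: {A,S,T0}  orig:{A,S}
  cell(1,2) aa: {B,S}

Original NTs in T[1,2] deriving "aa": ["B", "S"]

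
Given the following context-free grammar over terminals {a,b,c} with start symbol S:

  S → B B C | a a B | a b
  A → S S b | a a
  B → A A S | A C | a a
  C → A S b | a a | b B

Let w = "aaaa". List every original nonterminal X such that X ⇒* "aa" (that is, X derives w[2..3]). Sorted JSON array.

Convert to CNF:
  S -> B X5 | T1 T0 | T1 X6
  A -> S X2 | T1 T1
  B -> A C | A X3 | T1 T1
  C -> A X4 | T0 B | T1 T1
  T0 -> b
  T1 -> a
  X2 -> S T0
  X3 -> A S
  X4 -> S T0
  X5 -> B C
  X6 -> T1 B

CYK table (by increasing span) (cells [i..j] with 2 ≤ i ≤ j ≤ 3 only):
  T[2,2] 'a' = {T1}  orig:{}
  T[3,3] 'a' = {T1}  orig:{}
  T[2,3] 'aa' = {A,B,C}

Original NTs in T[2,3] deriving "aa": ["A", "B", "C"]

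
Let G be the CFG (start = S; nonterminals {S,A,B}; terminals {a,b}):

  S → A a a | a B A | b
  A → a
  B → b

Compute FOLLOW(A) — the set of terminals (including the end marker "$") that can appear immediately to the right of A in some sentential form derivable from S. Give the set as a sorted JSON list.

Compute FIRST by fixpoint:
iter 1:
  A via A→a: +{a}
  B via B→b: +{b}
  S via S→A a a: +{a}
  S via S→b: +{b}
  FIRST[S]={a,b}  FIRST[A]={a}  FIRST[B]={b}
iter 2: (stable)
  FIRST[S]={a,b}  FIRST[A]={a}  FIRST[B]={b}

FOLLOW sets:
seed FOLLOW(S) with $
iter 1:
  S→A a a: FOLLOW(A) ⊇ FIRST(a) = {a}; new: +{a}
  S→a B A: FOLLOW(B) ⊇ FIRST(A) = {a}; new: +{a}
  S→a B A: FOLLOW(A) ⊇ FOLLOW(S) ⊇ {$}; new: +{$}
  FOLLOW[S]={$}  FOLLOW[A]={$,a}  FOLLOW[B]={a}
iter 2: — fixpoint
  FOLLOW[S]={$}  FOLLOW[A]={$,a}  FOLLOW[B]={a}

FOLLOW(A) = ["$", "a"]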